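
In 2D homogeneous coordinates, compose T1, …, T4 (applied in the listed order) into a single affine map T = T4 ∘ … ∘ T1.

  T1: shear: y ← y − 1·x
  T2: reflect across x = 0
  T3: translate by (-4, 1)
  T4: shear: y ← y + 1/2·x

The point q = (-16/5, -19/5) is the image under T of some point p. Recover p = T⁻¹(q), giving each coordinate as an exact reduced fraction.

T1 = [1 0 0; -1 1 0; 0 0 1]
T2·T1 = [-1 0 0; -1 1 0; 0 0 1]
T3·…·T1 = [-1 0 -4; -1 1 1; 0 0 1]
T4·…·T1 = [-1 0 -4; -3/2 1 -1; 0 0 1]
det M = -1; M⁻¹ = [-1 0 -4; -3/2 1 -5; 0 0 1]
M⁻¹ · (-16/5, -19/5)ᵀ = (-4/5, -4)ᵀ

p = (-4/5, -4)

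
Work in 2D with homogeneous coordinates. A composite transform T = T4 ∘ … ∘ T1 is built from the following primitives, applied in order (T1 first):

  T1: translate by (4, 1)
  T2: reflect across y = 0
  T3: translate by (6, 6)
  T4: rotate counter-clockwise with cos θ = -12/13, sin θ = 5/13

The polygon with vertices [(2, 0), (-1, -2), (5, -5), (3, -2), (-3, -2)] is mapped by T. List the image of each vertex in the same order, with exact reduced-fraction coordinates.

T1 translate by (4, 1): (2, 0) → (6, 1); (-1, -2) → (3, -1); (5, -5) → (9, -4); (3, -2) → (7, -1); (-3, -2) → (1, -1)
T2 reflect across y = 0: (6, 1) → (6, -1); (3, -1) → (3, 1); (9, -4) → (9, 4); (7, -1) → (7, 1); (1, -1) → (1, 1)
T3 translate by (6, 6): (6, -1) → (12, 5); (3, 1) → (9, 7); (9, 4) → (15, 10); (7, 1) → (13, 7); (1, 1) → (7, 7)
T4 rotate counter-clockwise with cos θ = -12/13, sin θ = 5/13: (12, 5) → (-13, 0); (9, 7) → (-11, -3); (15, 10) → (-230/13, -45/13); (13, 7) → (-191/13, -19/13); (7, 7) → (-119/13, -49/13)

image vertices: (-13, 0), (-11, -3), (-230/13, -45/13), (-191/13, -19/13), (-119/13, -49/13)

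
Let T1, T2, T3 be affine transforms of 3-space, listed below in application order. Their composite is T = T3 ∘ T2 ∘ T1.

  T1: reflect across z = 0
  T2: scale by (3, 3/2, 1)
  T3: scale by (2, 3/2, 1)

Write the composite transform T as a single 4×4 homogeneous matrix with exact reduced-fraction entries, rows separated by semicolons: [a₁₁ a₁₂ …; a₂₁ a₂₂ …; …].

T1 = [1 0 0 0; 0 1 0 0; 0 0 -1 0; 0 0 0 1]
T2·T1 = [3 0 0 0; 0 3/2 0 0; 0 0 -1 0; 0 0 0 1]
T3·…·T1 = [6 0 0 0; 0 9/4 0 0; 0 0 -1 0; 0 0 0 1]

T = [6 0 0 0; 0 9/4 0 0; 0 0 -1 0; 0 0 0 1]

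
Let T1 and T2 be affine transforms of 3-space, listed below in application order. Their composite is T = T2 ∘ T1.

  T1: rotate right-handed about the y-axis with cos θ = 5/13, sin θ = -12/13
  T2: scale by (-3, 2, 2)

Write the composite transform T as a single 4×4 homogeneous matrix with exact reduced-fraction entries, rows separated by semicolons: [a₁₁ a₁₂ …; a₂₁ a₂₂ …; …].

T = [-15/13 0 36/13 0; 0 2 0 0; 24/13 0 10/13 0; 0 0 0 1]

T1 = [5/13 0 -12/13 0; 0 1 0 0; 12/13 0 5/13 0; 0 0 0 1]
T2·T1 = [-15/13 0 36/13 0; 0 2 0 0; 24/13 0 10/13 0; 0 0 0 1]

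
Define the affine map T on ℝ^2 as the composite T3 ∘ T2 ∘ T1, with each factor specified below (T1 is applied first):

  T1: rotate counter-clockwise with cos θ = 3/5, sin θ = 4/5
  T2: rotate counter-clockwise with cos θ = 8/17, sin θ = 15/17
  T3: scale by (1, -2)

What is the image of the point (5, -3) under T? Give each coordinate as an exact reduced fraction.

T(p) = (3/5, -58/5)

T1 rotate counter-clockwise with cos θ = 3/5, sin θ = 4/5: (5, -3) → (27/5, 11/5)
T2 rotate counter-clockwise with cos θ = 8/17, sin θ = 15/17: (27/5, 11/5) → (3/5, 29/5)
T3 scale by (1, -2): (3/5, 29/5) → (3/5, -58/5)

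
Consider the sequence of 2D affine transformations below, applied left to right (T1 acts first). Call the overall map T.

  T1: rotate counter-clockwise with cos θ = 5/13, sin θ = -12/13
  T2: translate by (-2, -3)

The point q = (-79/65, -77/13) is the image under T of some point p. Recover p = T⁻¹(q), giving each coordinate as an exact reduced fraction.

p = (3, -2/5)

T1 = [5/13 12/13 0; -12/13 5/13 0; 0 0 1]
T2·T1 = [5/13 12/13 -2; -12/13 5/13 -3; 0 0 1]
det M = 1; M⁻¹ = [5/13 -12/13 -2; 12/13 5/13 3; 0 0 1]
M⁻¹ · (-79/65, -77/13)ᵀ = (3, -2/5)ᵀ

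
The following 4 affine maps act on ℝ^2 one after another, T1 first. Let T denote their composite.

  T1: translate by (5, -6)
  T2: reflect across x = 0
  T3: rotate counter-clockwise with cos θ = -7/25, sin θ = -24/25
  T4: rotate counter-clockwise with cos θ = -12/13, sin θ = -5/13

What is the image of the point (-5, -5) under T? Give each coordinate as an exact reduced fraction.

T1 translate by (5, -6): (-5, -5) → (0, -11)
T2 reflect across x = 0: (0, -11) → (0, -11)
T3 rotate counter-clockwise with cos θ = -7/25, sin θ = -24/25: (0, -11) → (-264/25, 77/25)
T4 rotate counter-clockwise with cos θ = -12/13, sin θ = -5/13: (-264/25, 77/25) → (3553/325, 396/325)

T(p) = (3553/325, 396/325)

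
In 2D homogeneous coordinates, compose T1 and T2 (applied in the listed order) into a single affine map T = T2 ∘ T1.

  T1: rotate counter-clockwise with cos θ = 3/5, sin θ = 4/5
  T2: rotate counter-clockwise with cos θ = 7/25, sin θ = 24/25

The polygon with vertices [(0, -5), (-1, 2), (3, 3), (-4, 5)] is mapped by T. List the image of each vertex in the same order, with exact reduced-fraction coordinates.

image vertices: (4, 3), (-1, -2), (-21/5, 3/5), (-8/5, -31/5)

T1 rotate counter-clockwise with cos θ = 3/5, sin θ = 4/5: (0, -5) → (4, -3); (-1, 2) → (-11/5, 2/5); (3, 3) → (-3/5, 21/5); (-4, 5) → (-32/5, -1/5)
T2 rotate counter-clockwise with cos θ = 7/25, sin θ = 24/25: (4, -3) → (4, 3); (-11/5, 2/5) → (-1, -2); (-3/5, 21/5) → (-21/5, 3/5); (-32/5, -1/5) → (-8/5, -31/5)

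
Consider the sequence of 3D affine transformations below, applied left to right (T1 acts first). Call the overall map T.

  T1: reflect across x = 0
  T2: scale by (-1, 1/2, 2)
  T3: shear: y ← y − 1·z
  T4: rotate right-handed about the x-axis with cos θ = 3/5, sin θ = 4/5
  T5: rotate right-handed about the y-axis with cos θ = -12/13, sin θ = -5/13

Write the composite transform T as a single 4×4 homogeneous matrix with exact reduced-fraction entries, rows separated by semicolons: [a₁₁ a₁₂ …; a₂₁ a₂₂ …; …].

T1 = [-1 0 0 0; 0 1 0 0; 0 0 1 0; 0 0 0 1]
T2·T1 = [1 0 0 0; 0 1/2 0 0; 0 0 2 0; 0 0 0 1]
T3·…·T1 = [1 0 0 0; 0 1/2 -2 0; 0 0 2 0; 0 0 0 1]
T4·…·T1 = [1 0 0 0; 0 3/10 -14/5 0; 0 2/5 -2/5 0; 0 0 0 1]
T5·…·T1 = [-12/13 -2/13 2/13 0; 0 3/10 -14/5 0; 5/13 -24/65 24/65 0; 0 0 0 1]

T = [-12/13 -2/13 2/13 0; 0 3/10 -14/5 0; 5/13 -24/65 24/65 0; 0 0 0 1]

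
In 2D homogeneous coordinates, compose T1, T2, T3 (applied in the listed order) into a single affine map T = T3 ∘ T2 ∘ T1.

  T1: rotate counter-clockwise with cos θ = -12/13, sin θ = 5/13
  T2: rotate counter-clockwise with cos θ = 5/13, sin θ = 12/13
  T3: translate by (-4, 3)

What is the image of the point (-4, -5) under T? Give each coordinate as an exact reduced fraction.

T(p) = (-791/169, 1583/169)

T1 rotate counter-clockwise with cos θ = -12/13, sin θ = 5/13: (-4, -5) → (73/13, 40/13)
T2 rotate counter-clockwise with cos θ = 5/13, sin θ = 12/13: (73/13, 40/13) → (-115/169, 1076/169)
T3 translate by (-4, 3): (-115/169, 1076/169) → (-791/169, 1583/169)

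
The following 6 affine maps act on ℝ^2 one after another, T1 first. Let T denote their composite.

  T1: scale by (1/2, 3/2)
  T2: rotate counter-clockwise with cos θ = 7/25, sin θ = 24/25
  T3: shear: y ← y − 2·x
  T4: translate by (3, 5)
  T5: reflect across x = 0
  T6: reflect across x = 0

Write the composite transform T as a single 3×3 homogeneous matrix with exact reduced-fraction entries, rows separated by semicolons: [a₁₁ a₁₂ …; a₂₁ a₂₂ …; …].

T1 = [1/2 0 0; 0 3/2 0; 0 0 1]
T2·T1 = [7/50 -36/25 0; 12/25 21/50 0; 0 0 1]
T3·…·T1 = [7/50 -36/25 0; 1/5 33/10 0; 0 0 1]
T4·…·T1 = [7/50 -36/25 3; 1/5 33/10 5; 0 0 1]
T5·…·T1 = [-7/50 36/25 -3; 1/5 33/10 5; 0 0 1]
T6·…·T1 = [7/50 -36/25 3; 1/5 33/10 5; 0 0 1]

T = [7/50 -36/25 3; 1/5 33/10 5; 0 0 1]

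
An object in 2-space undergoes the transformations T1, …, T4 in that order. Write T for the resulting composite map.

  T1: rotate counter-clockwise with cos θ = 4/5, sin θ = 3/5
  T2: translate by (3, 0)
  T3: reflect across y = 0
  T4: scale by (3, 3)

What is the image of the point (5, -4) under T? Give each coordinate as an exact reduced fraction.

T(p) = (141/5, 3/5)

T1 rotate counter-clockwise with cos θ = 4/5, sin θ = 3/5: (5, -4) → (32/5, -1/5)
T2 translate by (3, 0): (32/5, -1/5) → (47/5, -1/5)
T3 reflect across y = 0: (47/5, -1/5) → (47/5, 1/5)
T4 scale by (3, 3): (47/5, 1/5) → (141/5, 3/5)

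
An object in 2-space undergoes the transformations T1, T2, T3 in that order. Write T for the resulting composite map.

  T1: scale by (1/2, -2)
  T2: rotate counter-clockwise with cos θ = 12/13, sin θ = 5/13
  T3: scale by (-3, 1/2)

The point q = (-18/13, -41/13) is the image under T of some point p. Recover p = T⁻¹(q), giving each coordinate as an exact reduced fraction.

T1 = [1/2 0 0; 0 -2 0; 0 0 1]
T2·T1 = [6/13 10/13 0; 5/26 -24/13 0; 0 0 1]
T3·…·T1 = [-18/13 -30/13 0; 5/52 -12/13 0; 0 0 1]
det M = 3/2; M⁻¹ = [-8/13 20/13 0; -5/78 -12/13 0; 0 0 1]
M⁻¹ · (-18/13, -41/13)ᵀ = (-4, 3)ᵀ

p = (-4, 3)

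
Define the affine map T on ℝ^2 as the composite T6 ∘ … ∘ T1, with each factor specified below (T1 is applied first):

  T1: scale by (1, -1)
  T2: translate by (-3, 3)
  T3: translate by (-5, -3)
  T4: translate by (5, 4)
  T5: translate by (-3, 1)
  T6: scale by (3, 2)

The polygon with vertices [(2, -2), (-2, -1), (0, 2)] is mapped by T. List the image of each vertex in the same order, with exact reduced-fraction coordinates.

T1 scale by (1, -1): (2, -2) → (2, 2); (-2, -1) → (-2, 1); (0, 2) → (0, -2)
T2 translate by (-3, 3): (2, 2) → (-1, 5); (-2, 1) → (-5, 4); (0, -2) → (-3, 1)
T3 translate by (-5, -3): (-1, 5) → (-6, 2); (-5, 4) → (-10, 1); (-3, 1) → (-8, -2)
T4 translate by (5, 4): (-6, 2) → (-1, 6); (-10, 1) → (-5, 5); (-8, -2) → (-3, 2)
T5 translate by (-3, 1): (-1, 6) → (-4, 7); (-5, 5) → (-8, 6); (-3, 2) → (-6, 3)
T6 scale by (3, 2): (-4, 7) → (-12, 14); (-8, 6) → (-24, 12); (-6, 3) → (-18, 6)

image vertices: (-12, 14), (-24, 12), (-18, 6)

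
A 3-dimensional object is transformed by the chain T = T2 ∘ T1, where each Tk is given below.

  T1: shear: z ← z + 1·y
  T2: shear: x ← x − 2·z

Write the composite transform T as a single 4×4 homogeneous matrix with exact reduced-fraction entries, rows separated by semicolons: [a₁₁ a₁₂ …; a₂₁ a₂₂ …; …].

T = [1 -2 -2 0; 0 1 0 0; 0 1 1 0; 0 0 0 1]

T1 = [1 0 0 0; 0 1 0 0; 0 1 1 0; 0 0 0 1]
T2·T1 = [1 -2 -2 0; 0 1 0 0; 0 1 1 0; 0 0 0 1]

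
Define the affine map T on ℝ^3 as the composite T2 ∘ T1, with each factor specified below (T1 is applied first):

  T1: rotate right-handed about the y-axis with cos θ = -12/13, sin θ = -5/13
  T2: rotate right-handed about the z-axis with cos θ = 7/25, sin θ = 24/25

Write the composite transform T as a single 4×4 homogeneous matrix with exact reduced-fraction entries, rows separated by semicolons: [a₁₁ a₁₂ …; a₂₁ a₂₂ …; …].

T = [-84/325 -24/25 -7/65 0; -288/325 7/25 -24/65 0; 5/13 0 -12/13 0; 0 0 0 1]

T1 = [-12/13 0 -5/13 0; 0 1 0 0; 5/13 0 -12/13 0; 0 0 0 1]
T2·T1 = [-84/325 -24/25 -7/65 0; -288/325 7/25 -24/65 0; 5/13 0 -12/13 0; 0 0 0 1]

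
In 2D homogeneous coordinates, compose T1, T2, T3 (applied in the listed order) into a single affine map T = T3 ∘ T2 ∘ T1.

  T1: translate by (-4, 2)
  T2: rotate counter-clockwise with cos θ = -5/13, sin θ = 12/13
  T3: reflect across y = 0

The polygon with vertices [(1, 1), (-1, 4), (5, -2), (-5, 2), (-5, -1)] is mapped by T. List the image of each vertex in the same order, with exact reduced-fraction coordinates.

image vertices: (-21/13, 51/13), (-47/13, 90/13), (-5/13, -12/13), (-3/13, 128/13), (33/13, 113/13)

T1 translate by (-4, 2): (1, 1) → (-3, 3); (-1, 4) → (-5, 6); (5, -2) → (1, 0); (-5, 2) → (-9, 4); (-5, -1) → (-9, 1)
T2 rotate counter-clockwise with cos θ = -5/13, sin θ = 12/13: (-3, 3) → (-21/13, -51/13); (-5, 6) → (-47/13, -90/13); (1, 0) → (-5/13, 12/13); (-9, 4) → (-3/13, -128/13); (-9, 1) → (33/13, -113/13)
T3 reflect across y = 0: (-21/13, -51/13) → (-21/13, 51/13); (-47/13, -90/13) → (-47/13, 90/13); (-5/13, 12/13) → (-5/13, -12/13); (-3/13, -128/13) → (-3/13, 128/13); (33/13, -113/13) → (33/13, 113/13)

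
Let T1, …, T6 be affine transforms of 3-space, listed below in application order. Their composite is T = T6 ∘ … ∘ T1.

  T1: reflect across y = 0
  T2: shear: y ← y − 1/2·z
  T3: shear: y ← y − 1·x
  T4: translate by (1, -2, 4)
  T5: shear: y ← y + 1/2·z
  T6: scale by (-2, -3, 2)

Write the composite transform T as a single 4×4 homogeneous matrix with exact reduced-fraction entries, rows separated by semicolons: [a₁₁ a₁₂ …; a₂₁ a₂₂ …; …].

T = [-2 0 0 -2; 3 3 0 0; 0 0 2 8; 0 0 0 1]

T1 = [1 0 0 0; 0 -1 0 0; 0 0 1 0; 0 0 0 1]
T2·T1 = [1 0 0 0; 0 -1 -1/2 0; 0 0 1 0; 0 0 0 1]
T3·…·T1 = [1 0 0 0; -1 -1 -1/2 0; 0 0 1 0; 0 0 0 1]
T4·…·T1 = [1 0 0 1; -1 -1 -1/2 -2; 0 0 1 4; 0 0 0 1]
T5·…·T1 = [1 0 0 1; -1 -1 0 0; 0 0 1 4; 0 0 0 1]
T6·…·T1 = [-2 0 0 -2; 3 3 0 0; 0 0 2 8; 0 0 0 1]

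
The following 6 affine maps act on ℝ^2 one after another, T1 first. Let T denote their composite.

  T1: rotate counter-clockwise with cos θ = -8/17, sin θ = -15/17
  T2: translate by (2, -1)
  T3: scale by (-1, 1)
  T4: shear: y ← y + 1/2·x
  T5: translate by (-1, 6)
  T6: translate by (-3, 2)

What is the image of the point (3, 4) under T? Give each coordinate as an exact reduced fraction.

T1 rotate counter-clockwise with cos θ = -8/17, sin θ = -15/17: (3, 4) → (36/17, -77/17)
T2 translate by (2, -1): (36/17, -77/17) → (70/17, -94/17)
T3 scale by (-1, 1): (70/17, -94/17) → (-70/17, -94/17)
T4 shear: y ← y + 1/2·x: (-70/17, -94/17) → (-70/17, -129/17)
T5 translate by (-1, 6): (-70/17, -129/17) → (-87/17, -27/17)
T6 translate by (-3, 2): (-87/17, -27/17) → (-138/17, 7/17)

T(p) = (-138/17, 7/17)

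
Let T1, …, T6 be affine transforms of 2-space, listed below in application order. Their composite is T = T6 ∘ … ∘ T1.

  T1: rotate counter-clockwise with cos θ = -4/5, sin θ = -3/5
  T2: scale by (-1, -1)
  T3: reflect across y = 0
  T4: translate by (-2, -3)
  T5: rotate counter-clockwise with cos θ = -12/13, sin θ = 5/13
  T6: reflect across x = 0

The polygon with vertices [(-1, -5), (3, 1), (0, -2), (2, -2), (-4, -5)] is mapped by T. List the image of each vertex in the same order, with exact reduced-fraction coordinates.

image vertices: (4/5, -7/5), (-152/65, 331/65), (-83/65, 64/65), (-17/65, 176/65), (-47/65, -259/65)

T1 rotate counter-clockwise with cos θ = -4/5, sin θ = -3/5: (-1, -5) → (-11/5, 23/5); (3, 1) → (-9/5, -13/5); (0, -2) → (-6/5, 8/5); (2, -2) → (-14/5, 2/5); (-4, -5) → (1/5, 32/5)
T2 scale by (-1, -1): (-11/5, 23/5) → (11/5, -23/5); (-9/5, -13/5) → (9/5, 13/5); (-6/5, 8/5) → (6/5, -8/5); (-14/5, 2/5) → (14/5, -2/5); (1/5, 32/5) → (-1/5, -32/5)
T3 reflect across y = 0: (11/5, -23/5) → (11/5, 23/5); (9/5, 13/5) → (9/5, -13/5); (6/5, -8/5) → (6/5, 8/5); (14/5, -2/5) → (14/5, 2/5); (-1/5, -32/5) → (-1/5, 32/5)
T4 translate by (-2, -3): (11/5, 23/5) → (1/5, 8/5); (9/5, -13/5) → (-1/5, -28/5); (6/5, 8/5) → (-4/5, -7/5); (14/5, 2/5) → (4/5, -13/5); (-1/5, 32/5) → (-11/5, 17/5)
T5 rotate counter-clockwise with cos θ = -12/13, sin θ = 5/13: (1/5, 8/5) → (-4/5, -7/5); (-1/5, -28/5) → (152/65, 331/65); (-4/5, -7/5) → (83/65, 64/65); (4/5, -13/5) → (17/65, 176/65); (-11/5, 17/5) → (47/65, -259/65)
T6 reflect across x = 0: (-4/5, -7/5) → (4/5, -7/5); (152/65, 331/65) → (-152/65, 331/65); (83/65, 64/65) → (-83/65, 64/65); (17/65, 176/65) → (-17/65, 176/65); (47/65, -259/65) → (-47/65, -259/65)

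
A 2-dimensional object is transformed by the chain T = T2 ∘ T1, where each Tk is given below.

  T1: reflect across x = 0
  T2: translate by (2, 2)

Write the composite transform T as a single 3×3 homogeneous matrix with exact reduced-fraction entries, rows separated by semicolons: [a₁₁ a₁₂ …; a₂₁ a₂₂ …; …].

T1 = [-1 0 0; 0 1 0; 0 0 1]
T2·T1 = [-1 0 2; 0 1 2; 0 0 1]

T = [-1 0 2; 0 1 2; 0 0 1]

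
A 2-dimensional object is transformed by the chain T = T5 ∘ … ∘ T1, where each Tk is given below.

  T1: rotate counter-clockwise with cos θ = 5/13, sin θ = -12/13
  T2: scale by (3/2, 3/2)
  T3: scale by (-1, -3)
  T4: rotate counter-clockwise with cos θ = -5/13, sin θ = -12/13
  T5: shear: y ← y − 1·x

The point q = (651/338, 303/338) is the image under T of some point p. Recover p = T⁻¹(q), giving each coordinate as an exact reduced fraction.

p = (1, 2)

T1 = [5/13 12/13 0; -12/13 5/13 0; 0 0 1]
T2·T1 = [15/26 18/13 0; -18/13 15/26 0; 0 0 1]
T3·…·T1 = [-15/26 -18/13 0; 54/13 -45/26 0; 0 0 1]
T4·…·T1 = [1371/338 -180/169 0; -180/169 657/338 0; 0 0 1]
T5·…·T1 = [1371/338 -180/169 0; -1731/338 1017/338 0; 0 0 1]
det M = 27/4; M⁻¹ = [226/507 80/507 0; 1154/1521 914/1521 0; 0 0 1]
M⁻¹ · (651/338, 303/338)ᵀ = (1, 2)ᵀ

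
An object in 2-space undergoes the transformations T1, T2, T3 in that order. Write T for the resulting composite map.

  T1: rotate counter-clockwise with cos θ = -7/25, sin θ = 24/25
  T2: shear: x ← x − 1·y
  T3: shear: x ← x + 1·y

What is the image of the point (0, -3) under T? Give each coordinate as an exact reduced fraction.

T(p) = (72/25, 21/25)

T1 rotate counter-clockwise with cos θ = -7/25, sin θ = 24/25: (0, -3) → (72/25, 21/25)
T2 shear: x ← x − 1·y: (72/25, 21/25) → (51/25, 21/25)
T3 shear: x ← x + 1·y: (51/25, 21/25) → (72/25, 21/25)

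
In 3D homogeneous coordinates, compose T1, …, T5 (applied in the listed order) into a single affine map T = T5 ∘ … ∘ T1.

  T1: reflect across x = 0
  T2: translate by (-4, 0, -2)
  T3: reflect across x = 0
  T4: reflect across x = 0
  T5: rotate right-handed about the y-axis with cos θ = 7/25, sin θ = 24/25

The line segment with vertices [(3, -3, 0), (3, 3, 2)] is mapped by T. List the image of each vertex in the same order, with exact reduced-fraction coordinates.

T1 reflect across x = 0: (3, -3, 0) → (-3, -3, 0); (3, 3, 2) → (-3, 3, 2)
T2 translate by (-4, 0, -2): (-3, -3, 0) → (-7, -3, -2); (-3, 3, 2) → (-7, 3, 0)
T3 reflect across x = 0: (-7, -3, -2) → (7, -3, -2); (-7, 3, 0) → (7, 3, 0)
T4 reflect across x = 0: (7, -3, -2) → (-7, -3, -2); (7, 3, 0) → (-7, 3, 0)
T5 rotate right-handed about the y-axis with cos θ = 7/25, sin θ = 24/25: (-7, -3, -2) → (-97/25, -3, 154/25); (-7, 3, 0) → (-49/25, 3, 168/25)

image vertices: (-97/25, -3, 154/25), (-49/25, 3, 168/25)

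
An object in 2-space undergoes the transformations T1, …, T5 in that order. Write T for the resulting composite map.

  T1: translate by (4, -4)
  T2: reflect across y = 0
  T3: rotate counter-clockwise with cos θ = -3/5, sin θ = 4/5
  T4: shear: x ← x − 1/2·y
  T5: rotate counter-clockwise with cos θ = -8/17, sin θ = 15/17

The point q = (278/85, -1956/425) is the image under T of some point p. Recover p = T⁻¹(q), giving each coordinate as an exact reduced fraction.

T1 = [1 0 4; 0 1 -4; 0 0 1]
T2·T1 = [1 0 4; 0 -1 4; 0 0 1]
T3·…·T1 = [-3/5 4/5 -28/5; 4/5 3/5 4/5; 0 0 1]
T4·…·T1 = [-1 1/2 -6; 4/5 3/5 4/5; 0 0 1]
T5·…·T1 = [-4/17 -13/17 36/17; -107/85 27/170 -482/85; 0 0 1]
det M = -1; M⁻¹ = [-27/170 -13/17 -4; -107/85 4/17 4; 0 0 1]
M⁻¹ · (278/85, -1956/425)ᵀ = (-1, -6/5)ᵀ

p = (-1, -6/5)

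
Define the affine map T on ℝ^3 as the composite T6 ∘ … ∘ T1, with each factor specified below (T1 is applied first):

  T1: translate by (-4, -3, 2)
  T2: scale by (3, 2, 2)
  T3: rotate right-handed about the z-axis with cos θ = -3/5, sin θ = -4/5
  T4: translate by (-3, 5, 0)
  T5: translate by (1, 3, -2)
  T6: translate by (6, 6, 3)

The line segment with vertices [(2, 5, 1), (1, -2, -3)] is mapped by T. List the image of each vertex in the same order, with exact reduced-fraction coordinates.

T1 translate by (-4, -3, 2): (2, 5, 1) → (-2, 2, 3); (1, -2, -3) → (-3, -5, -1)
T2 scale by (3, 2, 2): (-2, 2, 3) → (-6, 4, 6); (-3, -5, -1) → (-9, -10, -2)
T3 rotate right-handed about the z-axis with cos θ = -3/5, sin θ = -4/5: (-6, 4, 6) → (34/5, 12/5, 6); (-9, -10, -2) → (-13/5, 66/5, -2)
T4 translate by (-3, 5, 0): (34/5, 12/5, 6) → (19/5, 37/5, 6); (-13/5, 66/5, -2) → (-28/5, 91/5, -2)
T5 translate by (1, 3, -2): (19/5, 37/5, 6) → (24/5, 52/5, 4); (-28/5, 91/5, -2) → (-23/5, 106/5, -4)
T6 translate by (6, 6, 3): (24/5, 52/5, 4) → (54/5, 82/5, 7); (-23/5, 106/5, -4) → (7/5, 136/5, -1)

image vertices: (54/5, 82/5, 7), (7/5, 136/5, -1)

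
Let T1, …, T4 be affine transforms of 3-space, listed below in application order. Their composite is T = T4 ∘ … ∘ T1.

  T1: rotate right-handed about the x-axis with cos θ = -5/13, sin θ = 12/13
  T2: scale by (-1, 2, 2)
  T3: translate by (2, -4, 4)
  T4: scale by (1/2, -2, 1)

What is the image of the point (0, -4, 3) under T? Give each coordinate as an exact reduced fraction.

T(p) = (1, 168/13, -74/13)

T1 rotate right-handed about the x-axis with cos θ = -5/13, sin θ = 12/13: (0, -4, 3) → (0, -16/13, -63/13)
T2 scale by (-1, 2, 2): (0, -16/13, -63/13) → (0, -32/13, -126/13)
T3 translate by (2, -4, 4): (0, -32/13, -126/13) → (2, -84/13, -74/13)
T4 scale by (1/2, -2, 1): (2, -84/13, -74/13) → (1, 168/13, -74/13)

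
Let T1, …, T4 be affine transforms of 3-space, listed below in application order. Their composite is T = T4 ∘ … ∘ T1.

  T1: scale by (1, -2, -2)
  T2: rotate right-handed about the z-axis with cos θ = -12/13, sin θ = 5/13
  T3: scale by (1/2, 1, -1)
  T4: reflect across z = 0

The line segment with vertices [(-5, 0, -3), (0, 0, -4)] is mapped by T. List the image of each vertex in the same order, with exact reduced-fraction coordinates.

image vertices: (30/13, -25/13, 6), (0, 0, 8)

T1 scale by (1, -2, -2): (-5, 0, -3) → (-5, 0, 6); (0, 0, -4) → (0, 0, 8)
T2 rotate right-handed about the z-axis with cos θ = -12/13, sin θ = 5/13: (-5, 0, 6) → (60/13, -25/13, 6); (0, 0, 8) → (0, 0, 8)
T3 scale by (1/2, 1, -1): (60/13, -25/13, 6) → (30/13, -25/13, -6); (0, 0, 8) → (0, 0, -8)
T4 reflect across z = 0: (30/13, -25/13, -6) → (30/13, -25/13, 6); (0, 0, -8) → (0, 0, 8)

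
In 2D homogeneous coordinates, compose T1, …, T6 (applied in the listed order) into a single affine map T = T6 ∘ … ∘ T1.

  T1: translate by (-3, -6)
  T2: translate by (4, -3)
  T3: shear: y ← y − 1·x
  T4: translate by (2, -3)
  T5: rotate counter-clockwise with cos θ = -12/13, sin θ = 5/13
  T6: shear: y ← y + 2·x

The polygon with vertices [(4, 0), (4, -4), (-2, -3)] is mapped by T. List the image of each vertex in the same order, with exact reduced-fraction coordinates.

image vertices: (1/13, 241/13), (21/13, 329/13), (58/13, 289/13)

T1 translate by (-3, -6): (4, 0) → (1, -6); (4, -4) → (1, -10); (-2, -3) → (-5, -9)
T2 translate by (4, -3): (1, -6) → (5, -9); (1, -10) → (5, -13); (-5, -9) → (-1, -12)
T3 shear: y ← y − 1·x: (5, -9) → (5, -14); (5, -13) → (5, -18); (-1, -12) → (-1, -11)
T4 translate by (2, -3): (5, -14) → (7, -17); (5, -18) → (7, -21); (-1, -11) → (1, -14)
T5 rotate counter-clockwise with cos θ = -12/13, sin θ = 5/13: (7, -17) → (1/13, 239/13); (7, -21) → (21/13, 287/13); (1, -14) → (58/13, 173/13)
T6 shear: y ← y + 2·x: (1/13, 239/13) → (1/13, 241/13); (21/13, 287/13) → (21/13, 329/13); (58/13, 173/13) → (58/13, 289/13)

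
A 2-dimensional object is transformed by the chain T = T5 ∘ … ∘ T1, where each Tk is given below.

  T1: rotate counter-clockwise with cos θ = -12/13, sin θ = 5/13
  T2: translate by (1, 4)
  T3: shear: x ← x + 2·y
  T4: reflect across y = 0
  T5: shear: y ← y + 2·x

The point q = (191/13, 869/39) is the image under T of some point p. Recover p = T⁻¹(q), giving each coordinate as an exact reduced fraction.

p = (5/3, -8/3)

T1 = [-12/13 -5/13 0; 5/13 -12/13 0; 0 0 1]
T2·T1 = [-12/13 -5/13 1; 5/13 -12/13 4; 0 0 1]
T3·…·T1 = [-2/13 -29/13 9; 5/13 -12/13 4; 0 0 1]
T4·…·T1 = [-2/13 -29/13 9; -5/13 12/13 -4; 0 0 1]
T5·…·T1 = [-2/13 -29/13 9; -9/13 -46/13 14; 0 0 1]
det M = -1; M⁻¹ = [46/13 -29/13 -8/13; -9/13 2/13 53/13; 0 0 1]
M⁻¹ · (191/13, 869/39)ᵀ = (5/3, -8/3)ᵀ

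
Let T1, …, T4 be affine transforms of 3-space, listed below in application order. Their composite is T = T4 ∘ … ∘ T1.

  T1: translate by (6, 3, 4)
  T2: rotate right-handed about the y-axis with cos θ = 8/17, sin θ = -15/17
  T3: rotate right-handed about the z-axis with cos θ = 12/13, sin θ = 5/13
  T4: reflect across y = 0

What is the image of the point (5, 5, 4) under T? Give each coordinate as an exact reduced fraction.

T1 translate by (6, 3, 4): (5, 5, 4) → (11, 8, 8)
T2 rotate right-handed about the y-axis with cos θ = 8/17, sin θ = -15/17: (11, 8, 8) → (-32/17, 8, 229/17)
T3 rotate right-handed about the z-axis with cos θ = 12/13, sin θ = 5/13: (-32/17, 8, 229/17) → (-1064/221, 1472/221, 229/17)
T4 reflect across y = 0: (-1064/221, 1472/221, 229/17) → (-1064/221, -1472/221, 229/17)

T(p) = (-1064/221, -1472/221, 229/17)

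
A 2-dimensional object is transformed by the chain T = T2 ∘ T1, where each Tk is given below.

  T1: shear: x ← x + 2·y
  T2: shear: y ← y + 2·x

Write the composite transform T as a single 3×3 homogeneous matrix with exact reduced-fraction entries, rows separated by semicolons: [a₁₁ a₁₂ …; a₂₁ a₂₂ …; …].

T1 = [1 2 0; 0 1 0; 0 0 1]
T2·T1 = [1 2 0; 2 5 0; 0 0 1]

T = [1 2 0; 2 5 0; 0 0 1]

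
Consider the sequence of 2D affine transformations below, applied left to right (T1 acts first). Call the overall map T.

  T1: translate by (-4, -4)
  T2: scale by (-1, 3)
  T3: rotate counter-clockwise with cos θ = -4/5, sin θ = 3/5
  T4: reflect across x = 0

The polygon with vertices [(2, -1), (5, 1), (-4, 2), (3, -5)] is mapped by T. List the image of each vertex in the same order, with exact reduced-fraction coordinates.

image vertices: (-37/5, 66/5), (-31/5, 33/5), (14/5, 48/5), (-77/5, 111/5)

T1 translate by (-4, -4): (2, -1) → (-2, -5); (5, 1) → (1, -3); (-4, 2) → (-8, -2); (3, -5) → (-1, -9)
T2 scale by (-1, 3): (-2, -5) → (2, -15); (1, -3) → (-1, -9); (-8, -2) → (8, -6); (-1, -9) → (1, -27)
T3 rotate counter-clockwise with cos θ = -4/5, sin θ = 3/5: (2, -15) → (37/5, 66/5); (-1, -9) → (31/5, 33/5); (8, -6) → (-14/5, 48/5); (1, -27) → (77/5, 111/5)
T4 reflect across x = 0: (37/5, 66/5) → (-37/5, 66/5); (31/5, 33/5) → (-31/5, 33/5); (-14/5, 48/5) → (14/5, 48/5); (77/5, 111/5) → (-77/5, 111/5)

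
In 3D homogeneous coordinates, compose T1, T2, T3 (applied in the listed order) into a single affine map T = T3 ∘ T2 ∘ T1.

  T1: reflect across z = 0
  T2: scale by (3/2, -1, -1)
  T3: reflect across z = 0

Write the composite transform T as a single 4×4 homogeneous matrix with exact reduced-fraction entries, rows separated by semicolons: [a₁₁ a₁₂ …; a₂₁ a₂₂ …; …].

T1 = [1 0 0 0; 0 1 0 0; 0 0 -1 0; 0 0 0 1]
T2·T1 = [3/2 0 0 0; 0 -1 0 0; 0 0 1 0; 0 0 0 1]
T3·…·T1 = [3/2 0 0 0; 0 -1 0 0; 0 0 -1 0; 0 0 0 1]

T = [3/2 0 0 0; 0 -1 0 0; 0 0 -1 0; 0 0 0 1]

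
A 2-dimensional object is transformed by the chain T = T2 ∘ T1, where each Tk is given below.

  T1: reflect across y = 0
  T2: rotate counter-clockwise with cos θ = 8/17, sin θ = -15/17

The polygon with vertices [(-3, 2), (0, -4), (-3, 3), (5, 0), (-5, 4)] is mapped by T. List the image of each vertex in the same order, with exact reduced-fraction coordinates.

image vertices: (-54/17, 29/17), (60/17, 32/17), (-69/17, 21/17), (40/17, -75/17), (-100/17, 43/17)

T1 reflect across y = 0: (-3, 2) → (-3, -2); (0, -4) → (0, 4); (-3, 3) → (-3, -3); (5, 0) → (5, 0); (-5, 4) → (-5, -4)
T2 rotate counter-clockwise with cos θ = 8/17, sin θ = -15/17: (-3, -2) → (-54/17, 29/17); (0, 4) → (60/17, 32/17); (-3, -3) → (-69/17, 21/17); (5, 0) → (40/17, -75/17); (-5, -4) → (-100/17, 43/17)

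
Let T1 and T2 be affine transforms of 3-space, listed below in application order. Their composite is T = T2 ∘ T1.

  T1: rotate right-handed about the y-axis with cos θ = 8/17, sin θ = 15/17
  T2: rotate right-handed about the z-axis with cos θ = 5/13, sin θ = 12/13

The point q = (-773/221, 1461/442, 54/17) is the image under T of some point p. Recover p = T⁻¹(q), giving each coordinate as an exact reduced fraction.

p = (-2, 9/2, 3)

T1 = [8/17 0 15/17 0; 0 1 0 0; -15/17 0 8/17 0; 0 0 0 1]
T2·T1 = [40/221 -12/13 75/221 0; 96/221 5/13 180/221 0; -15/17 0 8/17 0; 0 0 0 1]
det M = 1; M⁻¹ = [40/221 96/221 -15/17 0; -12/13 5/13 0 0; 75/221 180/221 8/17 0; 0 0 0 1]
M⁻¹ · (-773/221, 1461/442, 54/17)ᵀ = (-2, 9/2, 3)ᵀ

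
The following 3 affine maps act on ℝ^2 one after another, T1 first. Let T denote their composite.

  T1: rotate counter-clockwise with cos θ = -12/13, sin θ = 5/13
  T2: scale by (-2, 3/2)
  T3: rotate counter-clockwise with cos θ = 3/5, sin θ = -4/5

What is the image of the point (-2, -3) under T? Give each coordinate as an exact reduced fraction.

T1 rotate counter-clockwise with cos θ = -12/13, sin θ = 5/13: (-2, -3) → (3, 2)
T2 scale by (-2, 3/2): (3, 2) → (-6, 3)
T3 rotate counter-clockwise with cos θ = 3/5, sin θ = -4/5: (-6, 3) → (-6/5, 33/5)

T(p) = (-6/5, 33/5)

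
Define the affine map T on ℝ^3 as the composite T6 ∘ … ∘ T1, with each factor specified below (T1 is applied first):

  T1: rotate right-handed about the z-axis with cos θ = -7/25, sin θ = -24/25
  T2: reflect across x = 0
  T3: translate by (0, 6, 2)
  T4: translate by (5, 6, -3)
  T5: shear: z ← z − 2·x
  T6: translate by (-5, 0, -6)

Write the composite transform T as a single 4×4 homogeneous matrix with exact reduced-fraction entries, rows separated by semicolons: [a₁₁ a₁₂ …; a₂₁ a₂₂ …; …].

T = [7/25 -24/25 0 0; -24/25 -7/25 0 12; -14/25 48/25 1 -17; 0 0 0 1]

T1 = [-7/25 24/25 0 0; -24/25 -7/25 0 0; 0 0 1 0; 0 0 0 1]
T2·T1 = [7/25 -24/25 0 0; -24/25 -7/25 0 0; 0 0 1 0; 0 0 0 1]
T3·…·T1 = [7/25 -24/25 0 0; -24/25 -7/25 0 6; 0 0 1 2; 0 0 0 1]
T4·…·T1 = [7/25 -24/25 0 5; -24/25 -7/25 0 12; 0 0 1 -1; 0 0 0 1]
T5·…·T1 = [7/25 -24/25 0 5; -24/25 -7/25 0 12; -14/25 48/25 1 -11; 0 0 0 1]
T6·…·T1 = [7/25 -24/25 0 0; -24/25 -7/25 0 12; -14/25 48/25 1 -17; 0 0 0 1]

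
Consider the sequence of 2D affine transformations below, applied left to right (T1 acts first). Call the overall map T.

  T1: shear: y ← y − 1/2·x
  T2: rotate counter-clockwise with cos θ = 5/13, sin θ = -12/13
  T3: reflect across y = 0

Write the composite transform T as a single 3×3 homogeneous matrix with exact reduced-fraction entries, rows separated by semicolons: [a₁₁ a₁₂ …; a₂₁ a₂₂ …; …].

T1 = [1 0 0; -1/2 1 0; 0 0 1]
T2·T1 = [-1/13 12/13 0; -29/26 5/13 0; 0 0 1]
T3·…·T1 = [-1/13 12/13 0; 29/26 -5/13 0; 0 0 1]

T = [-1/13 12/13 0; 29/26 -5/13 0; 0 0 1]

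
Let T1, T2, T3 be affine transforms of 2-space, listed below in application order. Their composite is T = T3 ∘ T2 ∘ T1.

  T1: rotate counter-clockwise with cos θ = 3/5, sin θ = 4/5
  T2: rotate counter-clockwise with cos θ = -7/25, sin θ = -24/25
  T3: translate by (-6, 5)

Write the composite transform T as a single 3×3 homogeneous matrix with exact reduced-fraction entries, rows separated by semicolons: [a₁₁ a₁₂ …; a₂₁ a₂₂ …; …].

T1 = [3/5 -4/5 0; 4/5 3/5 0; 0 0 1]
T2·T1 = [3/5 4/5 0; -4/5 3/5 0; 0 0 1]
T3·…·T1 = [3/5 4/5 -6; -4/5 3/5 5; 0 0 1]

T = [3/5 4/5 -6; -4/5 3/5 5; 0 0 1]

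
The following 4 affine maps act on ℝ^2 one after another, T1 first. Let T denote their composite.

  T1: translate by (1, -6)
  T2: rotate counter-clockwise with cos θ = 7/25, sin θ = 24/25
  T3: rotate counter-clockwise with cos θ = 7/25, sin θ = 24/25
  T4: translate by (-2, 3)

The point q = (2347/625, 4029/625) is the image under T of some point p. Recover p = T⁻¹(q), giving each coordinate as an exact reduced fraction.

p = (-4, 0)

T1 = [1 0 1; 0 1 -6; 0 0 1]
T2·T1 = [7/25 -24/25 151/25; 24/25 7/25 -18/25; 0 0 1]
T3·…·T1 = [-527/625 -336/625 1489/625; 336/625 -527/625 3498/625; 0 0 1]
T4·…·T1 = [-527/625 -336/625 239/625; 336/625 -527/625 5373/625; 0 0 1]
det M = 1; M⁻¹ = [-527/625 336/625 -2687/625; -336/625 -527/625 4659/625; 0 0 1]
M⁻¹ · (2347/625, 4029/625)ᵀ = (-4, 0)ᵀ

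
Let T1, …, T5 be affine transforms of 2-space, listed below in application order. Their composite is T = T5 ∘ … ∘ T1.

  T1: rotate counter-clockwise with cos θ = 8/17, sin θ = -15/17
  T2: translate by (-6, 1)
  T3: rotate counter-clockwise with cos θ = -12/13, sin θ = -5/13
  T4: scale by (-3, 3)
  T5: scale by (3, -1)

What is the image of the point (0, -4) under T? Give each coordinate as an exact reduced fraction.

T1 rotate counter-clockwise with cos θ = 8/17, sin θ = -15/17: (0, -4) → (-60/17, -32/17)
T2 translate by (-6, 1): (-60/17, -32/17) → (-162/17, -15/17)
T3 rotate counter-clockwise with cos θ = -12/13, sin θ = -5/13: (-162/17, -15/17) → (1869/221, 990/221)
T4 scale by (-3, 3): (1869/221, 990/221) → (-5607/221, 2970/221)
T5 scale by (3, -1): (-5607/221, 2970/221) → (-16821/221, -2970/221)

T(p) = (-16821/221, -2970/221)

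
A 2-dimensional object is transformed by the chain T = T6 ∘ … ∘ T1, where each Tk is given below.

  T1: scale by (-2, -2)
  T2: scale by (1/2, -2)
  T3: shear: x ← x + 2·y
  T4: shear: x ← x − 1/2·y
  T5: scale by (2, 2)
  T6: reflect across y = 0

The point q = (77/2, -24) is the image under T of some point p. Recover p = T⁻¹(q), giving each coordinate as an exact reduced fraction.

T1 = [-2 0 0; 0 -2 0; 0 0 1]
T2·T1 = [-1 0 0; 0 4 0; 0 0 1]
T3·…·T1 = [-1 8 0; 0 4 0; 0 0 1]
T4·…·T1 = [-1 6 0; 0 4 0; 0 0 1]
T5·…·T1 = [-2 12 0; 0 8 0; 0 0 1]
T6·…·T1 = [-2 12 0; 0 -8 0; 0 0 1]
det M = 16; M⁻¹ = [-1/2 -3/4 0; 0 -1/8 0; 0 0 1]
M⁻¹ · (77/2, -24)ᵀ = (-5/4, 3)ᵀ

p = (-5/4, 3)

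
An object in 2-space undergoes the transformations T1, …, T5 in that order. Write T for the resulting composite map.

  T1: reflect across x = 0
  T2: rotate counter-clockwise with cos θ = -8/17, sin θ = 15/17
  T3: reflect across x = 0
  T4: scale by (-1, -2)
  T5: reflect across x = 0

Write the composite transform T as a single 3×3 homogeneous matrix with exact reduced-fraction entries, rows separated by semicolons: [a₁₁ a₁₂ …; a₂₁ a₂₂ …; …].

T1 = [-1 0 0; 0 1 0; 0 0 1]
T2·T1 = [8/17 -15/17 0; -15/17 -8/17 0; 0 0 1]
T3·…·T1 = [-8/17 15/17 0; -15/17 -8/17 0; 0 0 1]
T4·…·T1 = [8/17 -15/17 0; 30/17 16/17 0; 0 0 1]
T5·…·T1 = [-8/17 15/17 0; 30/17 16/17 0; 0 0 1]

T = [-8/17 15/17 0; 30/17 16/17 0; 0 0 1]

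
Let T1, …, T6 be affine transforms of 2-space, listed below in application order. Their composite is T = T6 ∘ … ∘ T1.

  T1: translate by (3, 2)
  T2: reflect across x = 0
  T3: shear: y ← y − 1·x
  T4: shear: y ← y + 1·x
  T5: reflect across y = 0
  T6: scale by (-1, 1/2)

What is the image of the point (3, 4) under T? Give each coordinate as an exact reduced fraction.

T1 translate by (3, 2): (3, 4) → (6, 6)
T2 reflect across x = 0: (6, 6) → (-6, 6)
T3 shear: y ← y − 1·x: (-6, 6) → (-6, 12)
T4 shear: y ← y + 1·x: (-6, 12) → (-6, 6)
T5 reflect across y = 0: (-6, 6) → (-6, -6)
T6 scale by (-1, 1/2): (-6, -6) → (6, -3)

T(p) = (6, -3)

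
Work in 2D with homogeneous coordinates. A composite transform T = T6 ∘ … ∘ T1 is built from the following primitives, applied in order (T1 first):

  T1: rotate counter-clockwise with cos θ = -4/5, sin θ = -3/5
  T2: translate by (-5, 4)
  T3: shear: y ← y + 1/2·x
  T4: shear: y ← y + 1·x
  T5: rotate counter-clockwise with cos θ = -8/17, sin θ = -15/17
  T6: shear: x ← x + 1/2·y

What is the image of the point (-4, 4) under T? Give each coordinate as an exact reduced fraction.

T(p) = (179/85, -209/85)

T1 rotate counter-clockwise with cos θ = -4/5, sin θ = -3/5: (-4, 4) → (28/5, -4/5)
T2 translate by (-5, 4): (28/5, -4/5) → (3/5, 16/5)
T3 shear: y ← y + 1/2·x: (3/5, 16/5) → (3/5, 7/2)
T4 shear: y ← y + 1·x: (3/5, 7/2) → (3/5, 41/10)
T5 rotate counter-clockwise with cos θ = -8/17, sin θ = -15/17: (3/5, 41/10) → (567/170, -209/85)
T6 shear: x ← x + 1/2·y: (567/170, -209/85) → (179/85, -209/85)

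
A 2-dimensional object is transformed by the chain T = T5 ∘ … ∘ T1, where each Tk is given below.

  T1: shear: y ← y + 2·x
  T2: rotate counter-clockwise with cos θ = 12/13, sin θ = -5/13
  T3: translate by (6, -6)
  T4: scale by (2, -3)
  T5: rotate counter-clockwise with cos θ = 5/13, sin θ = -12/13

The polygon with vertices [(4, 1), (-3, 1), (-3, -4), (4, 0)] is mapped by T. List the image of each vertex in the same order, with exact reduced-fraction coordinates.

T1 shear: y ← y + 2·x: (4, 1) → (4, 9); (-3, 1) → (-3, -5); (-3, -4) → (-3, -10); (4, 0) → (4, 8)
T2 rotate counter-clockwise with cos θ = 12/13, sin θ = -5/13: (4, 9) → (93/13, 88/13); (-3, -5) → (-61/13, -45/13); (-3, -10) → (-86/13, -105/13); (4, 8) → (88/13, 76/13)
T3 translate by (6, -6): (93/13, 88/13) → (171/13, 10/13); (-61/13, -45/13) → (17/13, -123/13); (-86/13, -105/13) → (-8/13, -183/13); (88/13, 76/13) → (166/13, -2/13)
T4 scale by (2, -3): (171/13, 10/13) → (342/13, -30/13); (17/13, -123/13) → (34/13, 369/13); (-8/13, -183/13) → (-16/13, 549/13); (166/13, -2/13) → (332/13, 6/13)
T5 rotate counter-clockwise with cos θ = 5/13, sin θ = -12/13: (342/13, -30/13) → (1350/169, -4254/169); (34/13, 369/13) → (4598/169, 1437/169); (-16/13, 549/13) → (6508/169, 2937/169); (332/13, 6/13) → (1732/169, -3954/169)

image vertices: (1350/169, -4254/169), (4598/169, 1437/169), (6508/169, 2937/169), (1732/169, -3954/169)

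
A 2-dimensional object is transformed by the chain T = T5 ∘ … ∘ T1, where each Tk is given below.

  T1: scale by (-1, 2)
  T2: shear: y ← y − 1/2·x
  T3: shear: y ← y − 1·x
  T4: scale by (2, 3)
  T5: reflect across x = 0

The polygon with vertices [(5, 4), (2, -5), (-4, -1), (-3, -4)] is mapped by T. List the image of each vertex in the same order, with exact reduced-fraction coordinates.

T1 scale by (-1, 2): (5, 4) → (-5, 8); (2, -5) → (-2, -10); (-4, -1) → (4, -2); (-3, -4) → (3, -8)
T2 shear: y ← y − 1/2·x: (-5, 8) → (-5, 21/2); (-2, -10) → (-2, -9); (4, -2) → (4, -4); (3, -8) → (3, -19/2)
T3 shear: y ← y − 1·x: (-5, 21/2) → (-5, 31/2); (-2, -9) → (-2, -7); (4, -4) → (4, -8); (3, -19/2) → (3, -25/2)
T4 scale by (2, 3): (-5, 31/2) → (-10, 93/2); (-2, -7) → (-4, -21); (4, -8) → (8, -24); (3, -25/2) → (6, -75/2)
T5 reflect across x = 0: (-10, 93/2) → (10, 93/2); (-4, -21) → (4, -21); (8, -24) → (-8, -24); (6, -75/2) → (-6, -75/2)

image vertices: (10, 93/2), (4, -21), (-8, -24), (-6, -75/2)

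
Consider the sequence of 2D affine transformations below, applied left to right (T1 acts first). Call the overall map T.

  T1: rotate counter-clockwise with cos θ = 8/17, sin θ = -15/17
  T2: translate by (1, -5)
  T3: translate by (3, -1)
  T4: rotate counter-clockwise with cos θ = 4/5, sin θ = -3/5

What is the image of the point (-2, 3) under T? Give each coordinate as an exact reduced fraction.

T1 rotate counter-clockwise with cos θ = 8/17, sin θ = -15/17: (-2, 3) → (29/17, 54/17)
T2 translate by (1, -5): (29/17, 54/17) → (46/17, -31/17)
T3 translate by (3, -1): (46/17, -31/17) → (97/17, -48/17)
T4 rotate counter-clockwise with cos θ = 4/5, sin θ = -3/5: (97/17, -48/17) → (244/85, -483/85)

T(p) = (244/85, -483/85)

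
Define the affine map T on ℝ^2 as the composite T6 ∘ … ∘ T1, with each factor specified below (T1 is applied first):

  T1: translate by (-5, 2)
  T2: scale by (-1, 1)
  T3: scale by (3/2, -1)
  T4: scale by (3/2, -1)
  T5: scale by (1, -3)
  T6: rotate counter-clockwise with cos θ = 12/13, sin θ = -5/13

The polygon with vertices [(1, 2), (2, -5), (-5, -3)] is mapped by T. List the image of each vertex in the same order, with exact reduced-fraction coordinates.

T1 translate by (-5, 2): (1, 2) → (-4, 4); (2, -5) → (-3, -3); (-5, -3) → (-10, -1)
T2 scale by (-1, 1): (-4, 4) → (4, 4); (-3, -3) → (3, -3); (-10, -1) → (10, -1)
T3 scale by (3/2, -1): (4, 4) → (6, -4); (3, -3) → (9/2, 3); (10, -1) → (15, 1)
T4 scale by (3/2, -1): (6, -4) → (9, 4); (9/2, 3) → (27/4, -3); (15, 1) → (45/2, -1)
T5 scale by (1, -3): (9, 4) → (9, -12); (27/4, -3) → (27/4, 9); (45/2, -1) → (45/2, 3)
T6 rotate counter-clockwise with cos θ = 12/13, sin θ = -5/13: (9, -12) → (48/13, -189/13); (27/4, 9) → (126/13, 297/52); (45/2, 3) → (285/13, -153/26)

image vertices: (48/13, -189/13), (126/13, 297/52), (285/13, -153/26)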